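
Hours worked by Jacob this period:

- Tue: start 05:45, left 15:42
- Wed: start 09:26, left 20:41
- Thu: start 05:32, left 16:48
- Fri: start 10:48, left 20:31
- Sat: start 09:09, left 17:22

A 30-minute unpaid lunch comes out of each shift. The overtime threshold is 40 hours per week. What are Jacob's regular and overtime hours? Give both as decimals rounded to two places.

Tue: 05:45–15:42 = 9 h 57 min; less 30 min break → 9 h 27 min
Wed: 09:26–20:41 = 11 h 15 min; less 30 min break → 10 h 45 min
Thu: 05:32–16:48 = 11 h 16 min; less 30 min break → 10 h 46 min
Fri: 10:48–20:31 = 9 h 43 min; less 30 min break → 9 h 13 min
Sat: 09:09–17:22 = 8 h 13 min; less 30 min break → 7 h 43 min
Total worked: 47 h 54 min = 47.90 h.
Threshold 40 h → overtime 7 h 54 min, regular 40 h 0 min.

Regular 40.00 hours, overtime 7.90 hours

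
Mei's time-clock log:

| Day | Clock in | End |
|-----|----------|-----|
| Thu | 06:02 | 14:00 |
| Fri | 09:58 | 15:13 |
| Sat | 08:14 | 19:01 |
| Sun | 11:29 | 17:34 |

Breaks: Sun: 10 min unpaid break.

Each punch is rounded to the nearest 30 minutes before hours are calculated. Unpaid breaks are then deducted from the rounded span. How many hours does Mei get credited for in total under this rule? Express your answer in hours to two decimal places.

Thu: in 06:02→06:00, out 14:00→14:00; 8 h 0 min
Fri: in 09:58→10:00, out 15:13→15:00; 5 h 0 min
Sat: in 08:14→08:00, out 19:01→19:00; 11 h 0 min
Sun: in 11:29→11:30, out 17:34→17:30; 6 h 0 min − 10 min = 5 h 50 min
Total credited: 29 h 50 min.

29.83 hours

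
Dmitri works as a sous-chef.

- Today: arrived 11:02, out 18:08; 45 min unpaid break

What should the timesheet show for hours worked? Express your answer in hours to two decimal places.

6.35 hours

Today: 11:02–18:08 = 7 h 6 min; less 45 min break → 6 h 21 min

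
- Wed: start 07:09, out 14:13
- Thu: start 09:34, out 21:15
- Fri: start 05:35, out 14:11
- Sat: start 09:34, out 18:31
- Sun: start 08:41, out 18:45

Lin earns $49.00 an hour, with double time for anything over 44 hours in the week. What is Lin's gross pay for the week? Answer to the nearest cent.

$2387.93

Wed: 07:09–14:13 = 7 h 4 min
Thu: 09:34–21:15 = 11 h 41 min
Fri: 05:35–14:11 = 8 h 36 min
Sat: 09:34–18:31 = 8 h 57 min
Sun: 08:41–18:45 = 10 h 4 min
Total worked: 46 h 22 min = 2782 min.
Regular 44 h 0 min = 2640 min at $49.00/h; overtime 2 h 22 min = 142 min at $98.00/h.
Pay = (2640 × $49.00 + 142 × $98.00) ÷ 60 = $2387.93.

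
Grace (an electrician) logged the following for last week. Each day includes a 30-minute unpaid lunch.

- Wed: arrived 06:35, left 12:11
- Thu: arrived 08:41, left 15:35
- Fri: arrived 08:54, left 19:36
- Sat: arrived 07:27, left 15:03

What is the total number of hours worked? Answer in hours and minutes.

Wed: 06:35–12:11 = 5 h 36 min; less 30 min break → 5 h 6 min
Thu: 08:41–15:35 = 6 h 54 min; less 30 min break → 6 h 24 min
Fri: 08:54–19:36 = 10 h 42 min; less 30 min break → 10 h 12 min
Sat: 07:27–15:03 = 7 h 36 min; less 30 min break → 7 h 6 min
Total: 5 h 6 min + 6 h 24 min + 10 h 12 min + 7 h 6 min = 28 h 48 min.

28 h 48 min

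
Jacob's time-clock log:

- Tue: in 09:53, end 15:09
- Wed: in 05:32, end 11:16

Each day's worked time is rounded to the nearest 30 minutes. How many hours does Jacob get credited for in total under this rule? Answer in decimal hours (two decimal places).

Tue: 09:53–15:09 = 5 h 16 min → rounds to 5 h 30 min
Wed: 05:32–11:16 = 5 h 44 min → rounds to 5 h 30 min
Total credited: 11 h 0 min.

11.00 hours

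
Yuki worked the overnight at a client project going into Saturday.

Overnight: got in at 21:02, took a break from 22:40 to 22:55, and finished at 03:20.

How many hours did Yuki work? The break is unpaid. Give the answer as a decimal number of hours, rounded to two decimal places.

6.05 hours

Overnight: 21:02 → midnight = 2 h 58 min; midnight → 03:20 = 3 h 20 min; span 6 h 18 min; less 15 min break → 6 h 3 min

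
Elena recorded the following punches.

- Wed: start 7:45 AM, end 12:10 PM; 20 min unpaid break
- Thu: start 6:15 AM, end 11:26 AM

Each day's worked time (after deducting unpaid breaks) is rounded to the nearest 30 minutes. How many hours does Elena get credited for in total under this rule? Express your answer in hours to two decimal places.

9.00 hours

Wed: 7:45 AM–12:10 PM = 4 h 25 min − 20 min = 4 h 5 min → rounds to 4 h 0 min
Thu: 6:15 AM–11:26 AM = 5 h 11 min → rounds to 5 h 0 min
Total credited: 9 h 0 min.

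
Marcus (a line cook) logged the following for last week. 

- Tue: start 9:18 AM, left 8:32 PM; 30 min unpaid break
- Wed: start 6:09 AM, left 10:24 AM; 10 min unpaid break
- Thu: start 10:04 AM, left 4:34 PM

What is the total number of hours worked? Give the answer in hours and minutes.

Tue: 9:18 AM–8:32 PM = 11 h 14 min; less 30 min break → 10 h 44 min
Wed: 6:09 AM–10:24 AM = 4 h 15 min; less 10 min break → 4 h 5 min
Thu: 10:04 AM–4:34 PM = 6 h 30 min
Total: 10 h 44 min + 4 h 5 min + 6 h 30 min = 21 h 19 min.

21 h 19 min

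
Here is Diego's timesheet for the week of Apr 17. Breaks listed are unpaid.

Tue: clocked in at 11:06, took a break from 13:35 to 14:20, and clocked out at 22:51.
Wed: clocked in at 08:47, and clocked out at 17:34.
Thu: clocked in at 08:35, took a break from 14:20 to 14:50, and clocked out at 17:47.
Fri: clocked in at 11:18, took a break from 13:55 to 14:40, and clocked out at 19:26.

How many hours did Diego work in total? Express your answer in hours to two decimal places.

Tue: 11:06–22:51 = 11 h 45 min; less 45 min break → 11 h 0 min
Wed: 08:47–17:34 = 8 h 47 min
Thu: 08:35–17:47 = 9 h 12 min; less 30 min break → 8 h 42 min
Fri: 11:18–19:26 = 8 h 8 min; less 45 min break → 7 h 23 min
Total: 11 h 0 min + 8 h 47 min + 8 h 42 min + 7 h 23 min = 35 h 52 min.

35.87 hours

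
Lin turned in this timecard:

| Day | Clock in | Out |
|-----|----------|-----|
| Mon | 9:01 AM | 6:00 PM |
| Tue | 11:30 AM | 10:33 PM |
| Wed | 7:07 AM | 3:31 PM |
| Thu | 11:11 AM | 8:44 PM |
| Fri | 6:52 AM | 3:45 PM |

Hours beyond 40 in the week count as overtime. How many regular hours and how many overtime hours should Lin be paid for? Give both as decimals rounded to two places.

Regular 40.00 hours, overtime 6.87 hours

Mon: 9:01 AM–6:00 PM = 8 h 59 min
Tue: 11:30 AM–10:33 PM = 11 h 3 min
Wed: 7:07 AM–3:31 PM = 8 h 24 min
Thu: 11:11 AM–8:44 PM = 9 h 33 min
Fri: 6:52 AM–3:45 PM = 8 h 53 min
Total worked: 46 h 52 min = 46.87 h.
Threshold 40 h → overtime 6 h 52 min, regular 40 h 0 min.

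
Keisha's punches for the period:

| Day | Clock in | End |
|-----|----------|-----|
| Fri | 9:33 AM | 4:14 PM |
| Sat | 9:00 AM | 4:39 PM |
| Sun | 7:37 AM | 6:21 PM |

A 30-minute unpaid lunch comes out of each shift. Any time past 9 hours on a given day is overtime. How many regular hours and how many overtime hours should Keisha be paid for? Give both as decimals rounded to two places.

Regular 22.33 hours, overtime 1.23 hours

Fri: 9:33 AM–4:14 PM = 6 h 41 min; less 30 min break → 6 h 11 min
Sat: 9:00 AM–4:39 PM = 7 h 39 min; less 30 min break → 7 h 9 min
Sun: 7:37 AM–6:21 PM = 10 h 44 min; less 30 min break → 10 h 14 min
Fri reg 6 h 11 min / OT 0 h 0 min; Sat reg 7 h 9 min / OT 0 h 0 min; Sun reg 9 h 0 min / OT 1 h 14 min.
Totals: regular 22 h 20 min, overtime 1 h 14 min.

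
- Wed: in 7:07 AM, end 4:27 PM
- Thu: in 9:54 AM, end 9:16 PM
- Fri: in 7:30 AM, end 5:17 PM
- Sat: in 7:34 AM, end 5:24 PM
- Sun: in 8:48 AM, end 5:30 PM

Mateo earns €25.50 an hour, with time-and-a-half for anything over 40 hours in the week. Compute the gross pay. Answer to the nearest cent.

€1364.89

Wed: 7:07 AM–4:27 PM = 9 h 20 min
Thu: 9:54 AM–9:16 PM = 11 h 22 min
Fri: 7:30 AM–5:17 PM = 9 h 47 min
Sat: 7:34 AM–5:24 PM = 9 h 50 min
Sun: 8:48 AM–5:30 PM = 8 h 42 min
Total worked: 49 h 1 min = 2941 min.
Regular 40 h 0 min = 2400 min at €25.50/h; overtime 9 h 1 min = 541 min at €38.25/h.
Pay = (2400 × €25.50 + 541 × €38.25) ÷ 60 = €1364.89.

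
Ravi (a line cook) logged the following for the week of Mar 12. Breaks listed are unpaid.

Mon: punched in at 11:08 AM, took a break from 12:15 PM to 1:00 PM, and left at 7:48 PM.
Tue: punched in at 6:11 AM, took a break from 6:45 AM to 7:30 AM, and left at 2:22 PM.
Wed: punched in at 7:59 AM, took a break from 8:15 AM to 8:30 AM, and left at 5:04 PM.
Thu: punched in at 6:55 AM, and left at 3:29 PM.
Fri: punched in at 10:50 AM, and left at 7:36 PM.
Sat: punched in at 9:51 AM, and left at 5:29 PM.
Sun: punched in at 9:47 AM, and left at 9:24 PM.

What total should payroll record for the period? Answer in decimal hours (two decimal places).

Mon: 11:08 AM–7:48 PM = 8 h 40 min; less 45 min break → 7 h 55 min
Tue: 6:11 AM–2:22 PM = 8 h 11 min; less 45 min break → 7 h 26 min
Wed: 7:59 AM–5:04 PM = 9 h 5 min; less 15 min break → 8 h 50 min
Thu: 6:55 AM–3:29 PM = 8 h 34 min
Fri: 10:50 AM–7:36 PM = 8 h 46 min
Sat: 9:51 AM–5:29 PM = 7 h 38 min
Sun: 9:47 AM–9:24 PM = 11 h 37 min
Total: 7 h 55 min + 7 h 26 min + 8 h 50 min + 8 h 34 min + 8 h 46 min + 7 h 38 min + 11 h 37 min = 60 h 46 min.

60.77 hours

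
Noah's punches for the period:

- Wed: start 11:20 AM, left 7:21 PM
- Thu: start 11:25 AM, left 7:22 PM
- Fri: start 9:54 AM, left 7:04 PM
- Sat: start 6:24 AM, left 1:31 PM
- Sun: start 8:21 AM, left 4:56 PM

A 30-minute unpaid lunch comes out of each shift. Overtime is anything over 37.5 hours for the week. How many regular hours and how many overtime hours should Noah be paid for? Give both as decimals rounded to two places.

Regular 37.50 hours, overtime 0.83 hours

Wed: 11:20 AM–7:21 PM = 8 h 1 min; less 30 min break → 7 h 31 min
Thu: 11:25 AM–7:22 PM = 7 h 57 min; less 30 min break → 7 h 27 min
Fri: 9:54 AM–7:04 PM = 9 h 10 min; less 30 min break → 8 h 40 min
Sat: 6:24 AM–1:31 PM = 7 h 7 min; less 30 min break → 6 h 37 min
Sun: 8:21 AM–4:56 PM = 8 h 35 min; less 30 min break → 8 h 5 min
Total worked: 38 h 20 min = 38.33 h.
Threshold 37.5 h → overtime 0 h 50 min, regular 37 h 30 min.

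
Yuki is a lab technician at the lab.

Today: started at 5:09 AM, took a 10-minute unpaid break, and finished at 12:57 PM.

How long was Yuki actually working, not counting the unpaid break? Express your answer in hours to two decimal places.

7.63 hours

Today: 5:09 AM–12:57 PM = 7 h 48 min; less 10 min break → 7 h 38 min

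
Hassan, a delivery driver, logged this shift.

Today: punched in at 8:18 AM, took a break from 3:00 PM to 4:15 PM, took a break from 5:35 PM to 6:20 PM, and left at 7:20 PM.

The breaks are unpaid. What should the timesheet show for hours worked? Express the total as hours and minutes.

9 h 2 min

Today: 8:18 AM–7:20 PM = 11 h 2 min; less 120 min break → 9 h 2 min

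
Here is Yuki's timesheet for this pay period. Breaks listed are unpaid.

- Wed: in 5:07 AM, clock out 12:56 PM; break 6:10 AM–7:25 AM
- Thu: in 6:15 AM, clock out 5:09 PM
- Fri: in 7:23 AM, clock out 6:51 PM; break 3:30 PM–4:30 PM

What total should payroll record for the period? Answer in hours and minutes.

Wed: 5:07 AM–12:56 PM = 7 h 49 min; less 75 min break → 6 h 34 min
Thu: 6:15 AM–5:09 PM = 10 h 54 min
Fri: 7:23 AM–6:51 PM = 11 h 28 min; less 60 min break → 10 h 28 min
Total: 6 h 34 min + 10 h 54 min + 10 h 28 min = 27 h 56 min.

27 h 56 min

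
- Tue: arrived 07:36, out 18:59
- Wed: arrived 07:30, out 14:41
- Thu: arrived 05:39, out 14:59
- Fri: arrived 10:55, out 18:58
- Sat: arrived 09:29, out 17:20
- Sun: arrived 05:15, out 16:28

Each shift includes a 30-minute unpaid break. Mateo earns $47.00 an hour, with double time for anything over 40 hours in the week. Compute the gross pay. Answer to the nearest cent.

$3009.57

Tue: 07:36–18:59 = 11 h 23 min; less 30 min break → 10 h 53 min
Wed: 07:30–14:41 = 7 h 11 min; less 30 min break → 6 h 41 min
Thu: 05:39–14:59 = 9 h 20 min; less 30 min break → 8 h 50 min
Fri: 10:55–18:58 = 8 h 3 min; less 30 min break → 7 h 33 min
Sat: 09:29–17:20 = 7 h 51 min; less 30 min break → 7 h 21 min
Sun: 05:15–16:28 = 11 h 13 min; less 30 min break → 10 h 43 min
Total worked: 52 h 1 min = 3121 min.
Regular 40 h 0 min = 2400 min at $47.00/h; overtime 12 h 1 min = 721 min at $94.00/h.
Pay = (2400 × $47.00 + 721 × $94.00) ÷ 60 = $3009.57.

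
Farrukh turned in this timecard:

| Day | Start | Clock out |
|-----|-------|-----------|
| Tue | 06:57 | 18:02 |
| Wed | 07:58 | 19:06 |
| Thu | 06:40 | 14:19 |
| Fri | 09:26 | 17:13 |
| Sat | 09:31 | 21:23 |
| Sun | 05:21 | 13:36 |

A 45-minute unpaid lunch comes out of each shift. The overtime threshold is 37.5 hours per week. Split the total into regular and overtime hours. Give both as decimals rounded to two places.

Regular 37.50 hours, overtime 15.77 hours

Tue: 06:57–18:02 = 11 h 5 min; less 45 min break → 10 h 20 min
Wed: 07:58–19:06 = 11 h 8 min; less 45 min break → 10 h 23 min
Thu: 06:40–14:19 = 7 h 39 min; less 45 min break → 6 h 54 min
Fri: 09:26–17:13 = 7 h 47 min; less 45 min break → 7 h 2 min
Sat: 09:31–21:23 = 11 h 52 min; less 45 min break → 11 h 7 min
Sun: 05:21–13:36 = 8 h 15 min; less 45 min break → 7 h 30 min
Total worked: 53 h 16 min = 53.27 h.
Threshold 37.5 h → overtime 15 h 46 min, regular 37 h 30 min.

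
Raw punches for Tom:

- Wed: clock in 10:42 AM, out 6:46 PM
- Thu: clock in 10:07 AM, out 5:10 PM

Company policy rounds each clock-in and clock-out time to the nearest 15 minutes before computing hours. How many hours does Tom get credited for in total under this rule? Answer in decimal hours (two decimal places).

15.25 hours

Wed: in 10:42 AM→10:45 AM, out 6:46 PM→6:45 PM; 8 h 0 min
Thu: in 10:07 AM→10:00 AM, out 5:10 PM→5:15 PM; 7 h 15 min
Total credited: 15 h 15 min.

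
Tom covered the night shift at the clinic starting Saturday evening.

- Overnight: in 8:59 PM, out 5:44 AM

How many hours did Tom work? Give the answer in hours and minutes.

Overnight: 8:59 PM → midnight = 3 h 1 min; midnight → 5:44 AM = 5 h 44 min; span 8 h 45 min

8 h 45 min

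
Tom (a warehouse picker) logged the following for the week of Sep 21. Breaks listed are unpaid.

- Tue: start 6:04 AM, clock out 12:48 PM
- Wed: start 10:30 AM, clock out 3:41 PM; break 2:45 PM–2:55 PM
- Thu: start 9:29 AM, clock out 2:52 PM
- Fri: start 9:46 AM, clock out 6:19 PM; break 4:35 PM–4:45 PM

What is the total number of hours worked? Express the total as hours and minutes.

25 h 31 min

Tue: 6:04 AM–12:48 PM = 6 h 44 min
Wed: 10:30 AM–3:41 PM = 5 h 11 min; less 10 min break → 5 h 1 min
Thu: 9:29 AM–2:52 PM = 5 h 23 min
Fri: 9:46 AM–6:19 PM = 8 h 33 min; less 10 min break → 8 h 23 min
Total: 6 h 44 min + 5 h 1 min + 5 h 23 min + 8 h 23 min = 25 h 31 min.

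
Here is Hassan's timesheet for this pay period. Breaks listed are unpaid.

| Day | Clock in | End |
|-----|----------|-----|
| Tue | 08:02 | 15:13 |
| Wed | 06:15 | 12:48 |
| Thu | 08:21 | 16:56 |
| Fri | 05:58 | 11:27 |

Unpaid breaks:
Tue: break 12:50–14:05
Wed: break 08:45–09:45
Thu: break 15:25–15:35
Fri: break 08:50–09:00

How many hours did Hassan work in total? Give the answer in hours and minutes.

Tue: 08:02–15:13 = 7 h 11 min; less 75 min break → 5 h 56 min
Wed: 06:15–12:48 = 6 h 33 min; less 60 min break → 5 h 33 min
Thu: 08:21–16:56 = 8 h 35 min; less 10 min break → 8 h 25 min
Fri: 05:58–11:27 = 5 h 29 min; less 10 min break → 5 h 19 min
Total: 5 h 56 min + 5 h 33 min + 8 h 25 min + 5 h 19 min = 25 h 13 min.

25 h 13 min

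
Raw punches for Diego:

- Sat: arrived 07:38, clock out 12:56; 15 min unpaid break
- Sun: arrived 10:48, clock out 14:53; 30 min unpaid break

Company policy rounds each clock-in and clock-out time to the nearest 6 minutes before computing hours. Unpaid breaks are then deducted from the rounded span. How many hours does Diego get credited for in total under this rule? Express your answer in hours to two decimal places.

Sat: in 07:38→07:36, out 12:56→12:54; 5 h 18 min − 15 min = 5 h 3 min
Sun: in 10:48→10:48, out 14:53→14:54; 4 h 6 min − 30 min = 3 h 36 min
Total credited: 8 h 39 min.

8.65 hours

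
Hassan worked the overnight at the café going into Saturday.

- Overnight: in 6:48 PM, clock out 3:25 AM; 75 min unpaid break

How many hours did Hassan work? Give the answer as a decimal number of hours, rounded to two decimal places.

Overnight: 6:48 PM → midnight = 5 h 12 min; midnight → 3:25 AM = 3 h 25 min; span 8 h 37 min; less 75 min break → 7 h 22 min

7.37 hours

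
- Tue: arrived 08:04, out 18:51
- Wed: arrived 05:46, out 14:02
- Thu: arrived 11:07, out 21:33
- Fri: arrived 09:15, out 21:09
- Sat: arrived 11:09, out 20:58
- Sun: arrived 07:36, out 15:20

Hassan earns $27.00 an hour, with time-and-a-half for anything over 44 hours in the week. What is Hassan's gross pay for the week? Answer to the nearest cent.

$1792.80

Tue: 08:04–18:51 = 10 h 47 min
Wed: 05:46–14:02 = 8 h 16 min
Thu: 11:07–21:33 = 10 h 26 min
Fri: 09:15–21:09 = 11 h 54 min
Sat: 11:09–20:58 = 9 h 49 min
Sun: 07:36–15:20 = 7 h 44 min
Total worked: 58 h 56 min = 3536 min.
Regular 44 h 0 min = 2640 min at $27.00/h; overtime 14 h 56 min = 896 min at $40.50/h.
Pay = (2640 × $27.00 + 896 × $40.50) ÷ 60 = $1792.80.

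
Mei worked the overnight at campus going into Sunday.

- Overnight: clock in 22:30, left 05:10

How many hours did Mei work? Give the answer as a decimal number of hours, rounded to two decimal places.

Overnight: 22:30 → midnight = 1 h 30 min; midnight → 05:10 = 5 h 10 min; span 6 h 40 min

6.67 hours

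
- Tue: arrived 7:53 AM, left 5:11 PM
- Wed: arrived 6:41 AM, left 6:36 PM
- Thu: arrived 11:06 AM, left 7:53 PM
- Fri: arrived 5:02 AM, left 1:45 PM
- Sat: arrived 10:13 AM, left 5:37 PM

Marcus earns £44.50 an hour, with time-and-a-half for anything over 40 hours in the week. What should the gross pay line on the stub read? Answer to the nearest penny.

£2188.29

Tue: 7:53 AM–5:11 PM = 9 h 18 min
Wed: 6:41 AM–6:36 PM = 11 h 55 min
Thu: 11:06 AM–7:53 PM = 8 h 47 min
Fri: 5:02 AM–1:45 PM = 8 h 43 min
Sat: 10:13 AM–5:37 PM = 7 h 24 min
Total worked: 46 h 7 min = 2767 min.
Regular 40 h 0 min = 2400 min at £44.50/h; overtime 6 h 7 min = 367 min at £66.75/h.
Pay = (2400 × £44.50 + 367 × £66.75) ÷ 60 = £2188.29.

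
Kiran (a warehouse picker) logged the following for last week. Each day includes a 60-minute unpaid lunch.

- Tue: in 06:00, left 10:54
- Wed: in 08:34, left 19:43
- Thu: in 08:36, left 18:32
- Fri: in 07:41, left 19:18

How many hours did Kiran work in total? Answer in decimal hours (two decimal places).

33.60 hours

Tue: 06:00–10:54 = 4 h 54 min; less 60 min break → 3 h 54 min
Wed: 08:34–19:43 = 11 h 9 min; less 60 min break → 10 h 9 min
Thu: 08:36–18:32 = 9 h 56 min; less 60 min break → 8 h 56 min
Fri: 07:41–19:18 = 11 h 37 min; less 60 min break → 10 h 37 min
Total: 3 h 54 min + 10 h 9 min + 8 h 56 min + 10 h 37 min = 33 h 36 min.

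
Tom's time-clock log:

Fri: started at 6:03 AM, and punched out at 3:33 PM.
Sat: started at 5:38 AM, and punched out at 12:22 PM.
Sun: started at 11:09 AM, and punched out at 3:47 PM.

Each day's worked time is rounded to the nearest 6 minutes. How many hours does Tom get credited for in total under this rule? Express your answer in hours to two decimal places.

20.80 hours

Fri: 6:03 AM–3:33 PM = 9 h 30 min → rounds to 9 h 30 min
Sat: 5:38 AM–12:22 PM = 6 h 44 min → rounds to 6 h 42 min
Sun: 11:09 AM–3:47 PM = 4 h 38 min → rounds to 4 h 36 min
Total credited: 20 h 48 min.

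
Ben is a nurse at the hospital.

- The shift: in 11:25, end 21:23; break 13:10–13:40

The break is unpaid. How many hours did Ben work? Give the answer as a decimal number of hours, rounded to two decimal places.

The shift: 11:25–21:23 = 9 h 58 min; less 30 min break → 9 h 28 min

9.47 hours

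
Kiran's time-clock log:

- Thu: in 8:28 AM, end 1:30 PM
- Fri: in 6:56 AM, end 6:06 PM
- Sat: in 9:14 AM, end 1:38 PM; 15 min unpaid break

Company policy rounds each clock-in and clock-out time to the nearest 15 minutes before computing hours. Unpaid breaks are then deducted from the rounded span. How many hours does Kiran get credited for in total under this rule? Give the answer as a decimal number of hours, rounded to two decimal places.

Thu: in 8:28 AM→8:30 AM, out 1:30 PM→1:30 PM; 5 h 0 min
Fri: in 6:56 AM→7:00 AM, out 6:06 PM→6:00 PM; 11 h 0 min
Sat: in 9:14 AM→9:15 AM, out 1:38 PM→1:45 PM; 4 h 30 min − 15 min = 4 h 15 min
Total credited: 20 h 15 min.

20.25 hours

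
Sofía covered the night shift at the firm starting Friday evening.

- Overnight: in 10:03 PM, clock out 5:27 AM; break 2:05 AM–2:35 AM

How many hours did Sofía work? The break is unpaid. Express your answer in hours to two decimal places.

6.90 hours

Overnight: 10:03 PM → midnight = 1 h 57 min; midnight → 5:27 AM = 5 h 27 min; span 7 h 24 min; less 30 min break → 6 h 54 min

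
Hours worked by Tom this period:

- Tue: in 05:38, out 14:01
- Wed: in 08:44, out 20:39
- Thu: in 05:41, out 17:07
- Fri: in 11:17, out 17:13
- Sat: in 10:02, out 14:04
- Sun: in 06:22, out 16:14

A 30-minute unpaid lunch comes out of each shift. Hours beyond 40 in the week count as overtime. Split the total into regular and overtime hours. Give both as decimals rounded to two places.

Regular 40.00 hours, overtime 8.57 hours

Tue: 05:38–14:01 = 8 h 23 min; less 30 min break → 7 h 53 min
Wed: 08:44–20:39 = 11 h 55 min; less 30 min break → 11 h 25 min
Thu: 05:41–17:07 = 11 h 26 min; less 30 min break → 10 h 56 min
Fri: 11:17–17:13 = 5 h 56 min; less 30 min break → 5 h 26 min
Sat: 10:02–14:04 = 4 h 2 min; less 30 min break → 3 h 32 min
Sun: 06:22–16:14 = 9 h 52 min; less 30 min break → 9 h 22 min
Total worked: 48 h 34 min = 48.57 h.
Threshold 40 h → overtime 8 h 34 min, regular 40 h 0 min.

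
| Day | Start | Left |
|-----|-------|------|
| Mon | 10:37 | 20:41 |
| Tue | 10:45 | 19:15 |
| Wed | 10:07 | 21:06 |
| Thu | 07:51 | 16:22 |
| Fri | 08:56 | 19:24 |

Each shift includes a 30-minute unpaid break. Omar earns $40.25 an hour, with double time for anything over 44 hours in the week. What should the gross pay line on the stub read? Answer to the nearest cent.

Mon: 10:37–20:41 = 10 h 4 min; less 30 min break → 9 h 34 min
Tue: 10:45–19:15 = 8 h 30 min; less 30 min break → 8 h 0 min
Wed: 10:07–21:06 = 10 h 59 min; less 30 min break → 10 h 29 min
Thu: 07:51–16:22 = 8 h 31 min; less 30 min break → 8 h 1 min
Fri: 08:56–19:24 = 10 h 28 min; less 30 min break → 9 h 58 min
Total worked: 46 h 2 min = 2762 min.
Regular 44 h 0 min = 2640 min at $40.25/h; overtime 2 h 2 min = 122 min at $80.50/h.
Pay = (2640 × $40.25 + 122 × $80.50) ÷ 60 = $1934.68.

$1934.68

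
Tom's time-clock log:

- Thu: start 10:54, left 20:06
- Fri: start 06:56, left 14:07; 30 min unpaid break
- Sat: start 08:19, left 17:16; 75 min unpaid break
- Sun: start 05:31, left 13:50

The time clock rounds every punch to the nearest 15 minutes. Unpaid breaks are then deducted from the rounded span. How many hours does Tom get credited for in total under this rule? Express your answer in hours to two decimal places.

31.50 hours

Thu: in 10:54→11:00, out 20:06→20:00; 9 h 0 min
Fri: in 06:56→07:00, out 14:07→14:00; 7 h 0 min − 30 min = 6 h 30 min
Sat: in 08:19→08:15, out 17:16→17:15; 9 h 0 min − 75 min = 7 h 45 min
Sun: in 05:31→05:30, out 13:50→13:45; 8 h 15 min
Total credited: 31 h 30 min.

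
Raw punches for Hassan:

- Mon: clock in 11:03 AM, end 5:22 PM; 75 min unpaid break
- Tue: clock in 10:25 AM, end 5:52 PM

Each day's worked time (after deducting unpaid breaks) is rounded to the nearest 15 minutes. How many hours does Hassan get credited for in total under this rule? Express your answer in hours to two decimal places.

12.50 hours

Mon: 11:03 AM–5:22 PM = 6 h 19 min − 75 min = 5 h 4 min → rounds to 5 h 0 min
Tue: 10:25 AM–5:52 PM = 7 h 27 min → rounds to 7 h 30 min
Total credited: 12 h 30 min.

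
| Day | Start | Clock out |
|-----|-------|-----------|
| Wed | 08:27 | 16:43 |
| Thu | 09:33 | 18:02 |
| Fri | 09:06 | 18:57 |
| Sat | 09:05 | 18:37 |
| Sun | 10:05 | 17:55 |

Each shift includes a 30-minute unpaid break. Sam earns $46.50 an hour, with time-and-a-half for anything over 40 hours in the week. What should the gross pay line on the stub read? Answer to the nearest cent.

Wed: 08:27–16:43 = 8 h 16 min; less 30 min break → 7 h 46 min
Thu: 09:33–18:02 = 8 h 29 min; less 30 min break → 7 h 59 min
Fri: 09:06–18:57 = 9 h 51 min; less 30 min break → 9 h 21 min
Sat: 09:05–18:37 = 9 h 32 min; less 30 min break → 9 h 2 min
Sun: 10:05–17:55 = 7 h 50 min; less 30 min break → 7 h 20 min
Total worked: 41 h 28 min = 2488 min.
Regular 40 h 0 min = 2400 min at $46.50/h; overtime 1 h 28 min = 88 min at $69.75/h.
Pay = (2400 × $46.50 + 88 × $69.75) ÷ 60 = $1962.30.

$1962.30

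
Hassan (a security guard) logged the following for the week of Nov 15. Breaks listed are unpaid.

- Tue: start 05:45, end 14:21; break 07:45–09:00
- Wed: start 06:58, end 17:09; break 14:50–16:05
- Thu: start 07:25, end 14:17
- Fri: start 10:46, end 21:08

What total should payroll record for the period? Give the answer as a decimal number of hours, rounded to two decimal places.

33.52 hours

Tue: 05:45–14:21 = 8 h 36 min; less 75 min break → 7 h 21 min
Wed: 06:58–17:09 = 10 h 11 min; less 75 min break → 8 h 56 min
Thu: 07:25–14:17 = 6 h 52 min
Fri: 10:46–21:08 = 10 h 22 min
Total: 7 h 21 min + 8 h 56 min + 6 h 52 min + 10 h 22 min = 33 h 31 min.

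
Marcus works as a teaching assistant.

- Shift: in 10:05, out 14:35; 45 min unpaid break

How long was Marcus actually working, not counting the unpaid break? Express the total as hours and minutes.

3 h 45 min

Shift: 10:05–14:35 = 4 h 30 min; less 45 min break → 3 h 45 min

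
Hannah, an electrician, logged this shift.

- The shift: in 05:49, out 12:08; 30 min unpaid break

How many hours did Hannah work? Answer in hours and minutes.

5 h 49 min

The shift: 05:49–12:08 = 6 h 19 min; less 30 min break → 5 h 49 min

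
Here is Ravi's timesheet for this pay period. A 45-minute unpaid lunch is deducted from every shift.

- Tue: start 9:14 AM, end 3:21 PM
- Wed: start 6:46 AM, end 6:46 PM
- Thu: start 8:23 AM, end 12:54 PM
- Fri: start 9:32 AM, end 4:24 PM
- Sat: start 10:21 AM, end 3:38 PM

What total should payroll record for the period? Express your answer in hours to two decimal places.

Tue: 9:14 AM–3:21 PM = 6 h 7 min; less 45 min break → 5 h 22 min
Wed: 6:46 AM–6:46 PM = 12 h 0 min; less 45 min break → 11 h 15 min
Thu: 8:23 AM–12:54 PM = 4 h 31 min; less 45 min break → 3 h 46 min
Fri: 9:32 AM–4:24 PM = 6 h 52 min; less 45 min break → 6 h 7 min
Sat: 10:21 AM–3:38 PM = 5 h 17 min; less 45 min break → 4 h 32 min
Total: 5 h 22 min + 11 h 15 min + 3 h 46 min + 6 h 7 min + 4 h 32 min = 31 h 2 min.

31.03 hours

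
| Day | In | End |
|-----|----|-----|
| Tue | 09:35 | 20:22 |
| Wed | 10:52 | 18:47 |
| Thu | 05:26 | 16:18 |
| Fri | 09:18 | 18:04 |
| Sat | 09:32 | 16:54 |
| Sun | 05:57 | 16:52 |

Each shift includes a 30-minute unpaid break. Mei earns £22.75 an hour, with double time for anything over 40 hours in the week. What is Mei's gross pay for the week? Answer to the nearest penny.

Tue: 09:35–20:22 = 10 h 47 min; less 30 min break → 10 h 17 min
Wed: 10:52–18:47 = 7 h 55 min; less 30 min break → 7 h 25 min
Thu: 05:26–16:18 = 10 h 52 min; less 30 min break → 10 h 22 min
Fri: 09:18–18:04 = 8 h 46 min; less 30 min break → 8 h 16 min
Sat: 09:32–16:54 = 7 h 22 min; less 30 min break → 6 h 52 min
Sun: 05:57–16:52 = 10 h 55 min; less 30 min break → 10 h 25 min
Total worked: 53 h 37 min = 3217 min.
Regular 40 h 0 min = 2400 min at £22.75/h; overtime 13 h 37 min = 817 min at £45.50/h.
Pay = (2400 × £22.75 + 817 × £45.50) ÷ 60 = £1529.56.

£1529.56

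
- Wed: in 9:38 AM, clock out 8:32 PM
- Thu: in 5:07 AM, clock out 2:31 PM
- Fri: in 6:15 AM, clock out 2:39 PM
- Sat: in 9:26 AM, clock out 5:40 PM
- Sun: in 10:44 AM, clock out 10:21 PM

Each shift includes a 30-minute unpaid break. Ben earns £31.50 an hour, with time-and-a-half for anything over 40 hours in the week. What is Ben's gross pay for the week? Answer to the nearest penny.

£1545.86

Wed: 9:38 AM–8:32 PM = 10 h 54 min; less 30 min break → 10 h 24 min
Thu: 5:07 AM–2:31 PM = 9 h 24 min; less 30 min break → 8 h 54 min
Fri: 6:15 AM–2:39 PM = 8 h 24 min; less 30 min break → 7 h 54 min
Sat: 9:26 AM–5:40 PM = 8 h 14 min; less 30 min break → 7 h 44 min
Sun: 10:44 AM–10:21 PM = 11 h 37 min; less 30 min break → 11 h 7 min
Total worked: 46 h 3 min = 2763 min.
Regular 40 h 0 min = 2400 min at £31.50/h; overtime 6 h 3 min = 363 min at £47.25/h.
Pay = (2400 × £31.50 + 363 × £47.25) ÷ 60 = £1545.86.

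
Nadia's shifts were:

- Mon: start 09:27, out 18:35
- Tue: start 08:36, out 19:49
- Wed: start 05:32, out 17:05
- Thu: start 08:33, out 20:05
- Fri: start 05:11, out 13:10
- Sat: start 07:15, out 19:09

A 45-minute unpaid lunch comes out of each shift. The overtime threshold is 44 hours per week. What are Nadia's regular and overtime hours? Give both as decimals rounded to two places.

Regular 44.00 hours, overtime 14.82 hours

Mon: 09:27–18:35 = 9 h 8 min; less 45 min break → 8 h 23 min
Tue: 08:36–19:49 = 11 h 13 min; less 45 min break → 10 h 28 min
Wed: 05:32–17:05 = 11 h 33 min; less 45 min break → 10 h 48 min
Thu: 08:33–20:05 = 11 h 32 min; less 45 min break → 10 h 47 min
Fri: 05:11–13:10 = 7 h 59 min; less 45 min break → 7 h 14 min
Sat: 07:15–19:09 = 11 h 54 min; less 45 min break → 11 h 9 min
Total worked: 58 h 49 min = 58.82 h.
Threshold 44 h → overtime 14 h 49 min, regular 44 h 0 min.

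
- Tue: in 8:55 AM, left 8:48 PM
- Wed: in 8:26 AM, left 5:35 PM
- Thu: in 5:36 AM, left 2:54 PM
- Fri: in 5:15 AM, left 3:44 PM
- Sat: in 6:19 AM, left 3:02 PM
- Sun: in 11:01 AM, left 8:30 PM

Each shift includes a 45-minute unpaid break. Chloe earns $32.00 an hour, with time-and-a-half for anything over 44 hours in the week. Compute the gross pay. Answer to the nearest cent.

$1912.80

Tue: 8:55 AM–8:48 PM = 11 h 53 min; less 45 min break → 11 h 8 min
Wed: 8:26 AM–5:35 PM = 9 h 9 min; less 45 min break → 8 h 24 min
Thu: 5:36 AM–2:54 PM = 9 h 18 min; less 45 min break → 8 h 33 min
Fri: 5:15 AM–3:44 PM = 10 h 29 min; less 45 min break → 9 h 44 min
Sat: 6:19 AM–3:02 PM = 8 h 43 min; less 45 min break → 7 h 58 min
Sun: 11:01 AM–8:30 PM = 9 h 29 min; less 45 min break → 8 h 44 min
Total worked: 54 h 31 min = 3271 min.
Regular 44 h 0 min = 2640 min at $32.00/h; overtime 10 h 31 min = 631 min at $48.00/h.
Pay = (2640 × $32.00 + 631 × $48.00) ÷ 60 = $1912.80.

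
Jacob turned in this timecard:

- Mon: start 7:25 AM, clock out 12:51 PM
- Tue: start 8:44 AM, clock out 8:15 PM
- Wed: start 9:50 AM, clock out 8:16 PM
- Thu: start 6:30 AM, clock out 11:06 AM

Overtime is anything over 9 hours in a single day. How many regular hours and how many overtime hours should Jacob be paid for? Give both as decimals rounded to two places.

Regular 28.03 hours, overtime 3.95 hours

Mon: 7:25 AM–12:51 PM = 5 h 26 min
Tue: 8:44 AM–8:15 PM = 11 h 31 min
Wed: 9:50 AM–8:16 PM = 10 h 26 min
Thu: 6:30 AM–11:06 AM = 4 h 36 min
Mon reg 5 h 26 min / OT 0 h 0 min; Tue reg 9 h 0 min / OT 2 h 31 min; Wed reg 9 h 0 min / OT 1 h 26 min; Thu reg 4 h 36 min / OT 0 h 0 min.
Totals: regular 28 h 2 min, overtime 3 h 57 min.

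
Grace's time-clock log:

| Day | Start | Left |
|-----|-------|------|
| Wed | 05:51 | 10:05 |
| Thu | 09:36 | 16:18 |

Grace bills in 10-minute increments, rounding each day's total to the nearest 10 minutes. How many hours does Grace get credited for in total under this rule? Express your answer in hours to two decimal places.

10.83 hours

Wed: 05:51–10:05 = 4 h 14 min → rounds to 4 h 10 min
Thu: 09:36–16:18 = 6 h 42 min → rounds to 6 h 40 min
Total credited: 10 h 50 min.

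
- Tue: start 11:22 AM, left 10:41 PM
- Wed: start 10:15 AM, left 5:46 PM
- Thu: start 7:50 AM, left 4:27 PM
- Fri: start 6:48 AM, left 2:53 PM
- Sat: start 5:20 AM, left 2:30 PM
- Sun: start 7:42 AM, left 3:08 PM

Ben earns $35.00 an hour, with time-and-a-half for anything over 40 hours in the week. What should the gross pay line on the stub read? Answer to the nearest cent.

Tue: 11:22 AM–10:41 PM = 11 h 19 min
Wed: 10:15 AM–5:46 PM = 7 h 31 min
Thu: 7:50 AM–4:27 PM = 8 h 37 min
Fri: 6:48 AM–2:53 PM = 8 h 5 min
Sat: 5:20 AM–2:30 PM = 9 h 10 min
Sun: 7:42 AM–3:08 PM = 7 h 26 min
Total worked: 52 h 8 min = 3128 min.
Regular 40 h 0 min = 2400 min at $35.00/h; overtime 12 h 8 min = 728 min at $52.50/h.
Pay = (2400 × $35.00 + 728 × $52.50) ÷ 60 = $2037.00.

$2037.00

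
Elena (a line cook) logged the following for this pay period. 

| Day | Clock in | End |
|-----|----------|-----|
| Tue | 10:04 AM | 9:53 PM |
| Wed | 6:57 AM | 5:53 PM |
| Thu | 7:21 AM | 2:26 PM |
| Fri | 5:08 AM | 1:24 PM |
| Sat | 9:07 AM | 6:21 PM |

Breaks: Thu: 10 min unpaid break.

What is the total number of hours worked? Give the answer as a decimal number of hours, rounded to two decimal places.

47.17 hours

Tue: 10:04 AM–9:53 PM = 11 h 49 min
Wed: 6:57 AM–5:53 PM = 10 h 56 min
Thu: 7:21 AM–2:26 PM = 7 h 5 min; less 10 min break → 6 h 55 min
Fri: 5:08 AM–1:24 PM = 8 h 16 min
Sat: 9:07 AM–6:21 PM = 9 h 14 min
Total: 11 h 49 min + 10 h 56 min + 6 h 55 min + 8 h 16 min + 9 h 14 min = 47 h 10 min.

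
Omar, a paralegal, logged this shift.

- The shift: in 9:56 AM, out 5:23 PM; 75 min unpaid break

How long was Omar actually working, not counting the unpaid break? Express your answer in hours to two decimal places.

6.20 hours

The shift: 9:56 AM–5:23 PM = 7 h 27 min; less 75 min break → 6 h 12 min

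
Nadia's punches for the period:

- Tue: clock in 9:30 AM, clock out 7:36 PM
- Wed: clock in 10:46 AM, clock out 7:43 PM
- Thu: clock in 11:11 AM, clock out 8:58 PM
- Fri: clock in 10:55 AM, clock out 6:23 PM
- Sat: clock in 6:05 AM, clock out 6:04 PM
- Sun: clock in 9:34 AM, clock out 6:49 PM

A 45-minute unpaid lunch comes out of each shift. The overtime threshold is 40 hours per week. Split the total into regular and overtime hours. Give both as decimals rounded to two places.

Tue: 9:30 AM–7:36 PM = 10 h 6 min; less 45 min break → 9 h 21 min
Wed: 10:46 AM–7:43 PM = 8 h 57 min; less 45 min break → 8 h 12 min
Thu: 11:11 AM–8:58 PM = 9 h 47 min; less 45 min break → 9 h 2 min
Fri: 10:55 AM–6:23 PM = 7 h 28 min; less 45 min break → 6 h 43 min
Sat: 6:05 AM–6:04 PM = 11 h 59 min; less 45 min break → 11 h 14 min
Sun: 9:34 AM–6:49 PM = 9 h 15 min; less 45 min break → 8 h 30 min
Total worked: 53 h 2 min = 53.03 h.
Threshold 40 h → overtime 13 h 2 min, regular 40 h 0 min.

Regular 40.00 hours, overtime 13.03 hours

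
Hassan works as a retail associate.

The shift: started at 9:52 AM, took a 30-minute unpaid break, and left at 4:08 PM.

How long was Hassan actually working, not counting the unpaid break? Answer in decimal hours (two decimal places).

The shift: 9:52 AM–4:08 PM = 6 h 16 min; less 30 min break → 5 h 46 min

5.77 hours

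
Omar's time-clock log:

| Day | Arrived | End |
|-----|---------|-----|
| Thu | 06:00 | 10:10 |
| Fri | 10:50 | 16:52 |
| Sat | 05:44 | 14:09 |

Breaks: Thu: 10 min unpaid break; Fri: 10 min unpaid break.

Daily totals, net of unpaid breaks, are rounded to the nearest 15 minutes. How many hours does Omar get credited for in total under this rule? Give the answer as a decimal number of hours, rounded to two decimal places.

18.25 hours

Thu: 06:00–10:10 = 4 h 10 min − 10 min = 4 h 0 min → rounds to 4 h 0 min
Fri: 10:50–16:52 = 6 h 2 min − 10 min = 5 h 52 min → rounds to 5 h 45 min
Sat: 05:44–14:09 = 8 h 25 min → rounds to 8 h 30 min
Total credited: 18 h 15 min.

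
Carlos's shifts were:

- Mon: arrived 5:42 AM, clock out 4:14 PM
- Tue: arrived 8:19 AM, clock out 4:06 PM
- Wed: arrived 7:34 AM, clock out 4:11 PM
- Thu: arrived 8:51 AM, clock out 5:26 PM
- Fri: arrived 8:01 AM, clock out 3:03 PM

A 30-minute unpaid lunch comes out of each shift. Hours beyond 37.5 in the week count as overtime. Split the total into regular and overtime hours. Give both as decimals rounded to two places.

Regular 37.50 hours, overtime 2.55 hours

Mon: 5:42 AM–4:14 PM = 10 h 32 min; less 30 min break → 10 h 2 min
Tue: 8:19 AM–4:06 PM = 7 h 47 min; less 30 min break → 7 h 17 min
Wed: 7:34 AM–4:11 PM = 8 h 37 min; less 30 min break → 8 h 7 min
Thu: 8:51 AM–5:26 PM = 8 h 35 min; less 30 min break → 8 h 5 min
Fri: 8:01 AM–3:03 PM = 7 h 2 min; less 30 min break → 6 h 32 min
Total worked: 40 h 3 min = 40.05 h.
Threshold 37.5 h → overtime 2 h 33 min, regular 37 h 30 min.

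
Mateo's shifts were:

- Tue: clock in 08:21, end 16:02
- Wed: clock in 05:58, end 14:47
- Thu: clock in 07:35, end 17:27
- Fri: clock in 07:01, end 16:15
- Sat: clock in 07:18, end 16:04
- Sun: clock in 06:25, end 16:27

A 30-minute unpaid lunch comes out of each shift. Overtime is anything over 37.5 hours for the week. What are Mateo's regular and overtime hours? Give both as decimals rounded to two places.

Regular 37.50 hours, overtime 13.90 hours

Tue: 08:21–16:02 = 7 h 41 min; less 30 min break → 7 h 11 min
Wed: 05:58–14:47 = 8 h 49 min; less 30 min break → 8 h 19 min
Thu: 07:35–17:27 = 9 h 52 min; less 30 min break → 9 h 22 min
Fri: 07:01–16:15 = 9 h 14 min; less 30 min break → 8 h 44 min
Sat: 07:18–16:04 = 8 h 46 min; less 30 min break → 8 h 16 min
Sun: 06:25–16:27 = 10 h 2 min; less 30 min break → 9 h 32 min
Total worked: 51 h 24 min = 51.40 h.
Threshold 37.5 h → overtime 13 h 54 min, regular 37 h 30 min.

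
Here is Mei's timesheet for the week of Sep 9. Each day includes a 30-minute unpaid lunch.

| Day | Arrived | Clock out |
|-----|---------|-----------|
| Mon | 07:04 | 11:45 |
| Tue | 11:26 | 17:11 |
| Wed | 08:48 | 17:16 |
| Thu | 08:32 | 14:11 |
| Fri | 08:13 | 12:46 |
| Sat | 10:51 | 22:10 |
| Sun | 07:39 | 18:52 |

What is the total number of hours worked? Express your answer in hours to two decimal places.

48.13 hours

Mon: 07:04–11:45 = 4 h 41 min; less 30 min break → 4 h 11 min
Tue: 11:26–17:11 = 5 h 45 min; less 30 min break → 5 h 15 min
Wed: 08:48–17:16 = 8 h 28 min; less 30 min break → 7 h 58 min
Thu: 08:32–14:11 = 5 h 39 min; less 30 min break → 5 h 9 min
Fri: 08:13–12:46 = 4 h 33 min; less 30 min break → 4 h 3 min
Sat: 10:51–22:10 = 11 h 19 min; less 30 min break → 10 h 49 min
Sun: 07:39–18:52 = 11 h 13 min; less 30 min break → 10 h 43 min
Total: 4 h 11 min + 5 h 15 min + 7 h 58 min + 5 h 9 min + 4 h 3 min + 10 h 49 min + 10 h 43 min = 48 h 8 min.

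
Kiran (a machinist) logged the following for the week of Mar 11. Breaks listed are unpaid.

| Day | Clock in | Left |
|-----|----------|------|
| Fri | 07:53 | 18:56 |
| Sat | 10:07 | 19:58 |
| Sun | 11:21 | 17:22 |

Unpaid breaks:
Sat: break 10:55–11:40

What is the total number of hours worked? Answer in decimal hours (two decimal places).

26.17 hours

Fri: 07:53–18:56 = 11 h 3 min
Sat: 10:07–19:58 = 9 h 51 min; less 45 min break → 9 h 6 min
Sun: 11:21–17:22 = 6 h 1 min
Total: 11 h 3 min + 9 h 6 min + 6 h 1 min = 26 h 10 min.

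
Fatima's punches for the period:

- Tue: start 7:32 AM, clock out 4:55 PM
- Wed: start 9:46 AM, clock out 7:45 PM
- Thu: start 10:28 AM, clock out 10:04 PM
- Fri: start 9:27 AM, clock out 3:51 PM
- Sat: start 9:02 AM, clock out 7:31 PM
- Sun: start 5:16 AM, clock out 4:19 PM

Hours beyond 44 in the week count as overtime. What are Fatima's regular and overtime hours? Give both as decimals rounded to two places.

Tue: 7:32 AM–4:55 PM = 9 h 23 min
Wed: 9:46 AM–7:45 PM = 9 h 59 min
Thu: 10:28 AM–10:04 PM = 11 h 36 min
Fri: 9:27 AM–3:51 PM = 6 h 24 min
Sat: 9:02 AM–7:31 PM = 10 h 29 min
Sun: 5:16 AM–4:19 PM = 11 h 3 min
Total worked: 58 h 54 min = 58.90 h.
Threshold 44 h → overtime 14 h 54 min, regular 44 h 0 min.

Regular 44.00 hours, overtime 14.90 hours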